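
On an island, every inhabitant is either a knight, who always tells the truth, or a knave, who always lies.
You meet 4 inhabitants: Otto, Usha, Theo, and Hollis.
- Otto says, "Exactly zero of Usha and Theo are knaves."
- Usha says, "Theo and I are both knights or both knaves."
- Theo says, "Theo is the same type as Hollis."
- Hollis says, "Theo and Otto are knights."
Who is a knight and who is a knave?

Otto is a knight, Usha is a knight, Theo is a knight, and Hollis is a knight.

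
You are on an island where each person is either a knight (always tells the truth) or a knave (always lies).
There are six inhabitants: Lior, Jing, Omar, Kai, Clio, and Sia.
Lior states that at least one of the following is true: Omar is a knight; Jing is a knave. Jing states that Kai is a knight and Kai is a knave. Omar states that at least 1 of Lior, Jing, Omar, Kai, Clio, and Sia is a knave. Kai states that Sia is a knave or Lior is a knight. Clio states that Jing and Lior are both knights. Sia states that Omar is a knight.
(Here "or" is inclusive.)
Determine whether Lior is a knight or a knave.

Lior is a knight.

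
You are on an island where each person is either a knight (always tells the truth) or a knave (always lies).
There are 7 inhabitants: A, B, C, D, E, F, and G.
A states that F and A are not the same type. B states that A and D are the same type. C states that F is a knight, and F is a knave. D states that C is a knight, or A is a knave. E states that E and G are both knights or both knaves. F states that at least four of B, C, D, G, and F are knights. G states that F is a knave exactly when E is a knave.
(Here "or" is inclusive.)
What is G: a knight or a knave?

Consistent assignments: {A=knight, B=knave, C=knave, D=knave, E=knave, F=knave, G=knight}; {A=knave, B=knave, C=knave, D=knight, E=knave, F=knave, G=knight}
In every consistent assignment, G is a knight.

G is a knight.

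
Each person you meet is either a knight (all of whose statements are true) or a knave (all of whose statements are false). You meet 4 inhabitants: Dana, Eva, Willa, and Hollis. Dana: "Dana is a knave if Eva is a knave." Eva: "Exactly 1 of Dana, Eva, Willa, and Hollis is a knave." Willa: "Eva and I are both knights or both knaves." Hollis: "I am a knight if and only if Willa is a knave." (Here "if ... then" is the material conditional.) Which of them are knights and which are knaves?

Suppose Dana is a knave. Then Dana's statement "Dana is a knave if Eva is a knave" would have to be false. Checking the 8 ways to assign the others, none is consistent with every speaker.
(For instance, with Eva=knight, Willa=knave, Hollis=knight, Dana's claim "Dana is a knave if Eva is a knave" comes out true where it would need to be false.)
So Dana must be a knight, making "Dana is a knave if Eva is a knave" true. Taking Dana=knight, Eva=knight, Willa=knave, Hollis=knight, each remaining statement checks out:
  Eva (knight): "exactly 1 of Dana, Eva, Willa, and Hollis is a knave" — true. ✓
  Willa (knave): "Eva and I are both knights or both knaves" — false. ✓
  Hollis (knight): "I am a knight if and only if Willa is a knave" — true. ✓
This is the unique consistent assignment.

Knights: Dana, Eva, and Hollis. Knaves: Willa.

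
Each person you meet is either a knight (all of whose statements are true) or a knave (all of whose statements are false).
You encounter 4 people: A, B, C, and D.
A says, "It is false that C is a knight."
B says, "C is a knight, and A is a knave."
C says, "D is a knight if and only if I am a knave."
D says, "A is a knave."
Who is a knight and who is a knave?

Suppose A is a knave. Then A's statement "it is false that C is a knight" would have to be false. Checking the 8 ways to assign the others, none is consistent with every speaker.
(For instance, with B=knave, C=knave, D=knave, A's claim "it is false that C is a knight" comes out true where it would need to be false.)
So A must be a knight, making "it is false that C is a knight" true. Taking A=knight, B=knave, C=knave, D=knave, each remaining statement checks out:
  B (knave): "C is a knight, and A is a knave" — false. ✓
  C (knave): "D is a knight if and only if I am a knave" — false. ✓
  D (knave): "A is a knave" — false. ✓
This is the unique consistent assignment.

A is a knight, B is a knave, C is a knave, and D is a knave.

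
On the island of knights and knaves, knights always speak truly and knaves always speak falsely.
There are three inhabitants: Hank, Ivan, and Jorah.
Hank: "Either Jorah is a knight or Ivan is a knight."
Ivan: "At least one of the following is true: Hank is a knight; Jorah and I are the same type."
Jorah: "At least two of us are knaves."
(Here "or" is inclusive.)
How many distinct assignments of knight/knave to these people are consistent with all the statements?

Consistent assignments:
  Hank=knight, Ivan=knight, Jorah=knave

1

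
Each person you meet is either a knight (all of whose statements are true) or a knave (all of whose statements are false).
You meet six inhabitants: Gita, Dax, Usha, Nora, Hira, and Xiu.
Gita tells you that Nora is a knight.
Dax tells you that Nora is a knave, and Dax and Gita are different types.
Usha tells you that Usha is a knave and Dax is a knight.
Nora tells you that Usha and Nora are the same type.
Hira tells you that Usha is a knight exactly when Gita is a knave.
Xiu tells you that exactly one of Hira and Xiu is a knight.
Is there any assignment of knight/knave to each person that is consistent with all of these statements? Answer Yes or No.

No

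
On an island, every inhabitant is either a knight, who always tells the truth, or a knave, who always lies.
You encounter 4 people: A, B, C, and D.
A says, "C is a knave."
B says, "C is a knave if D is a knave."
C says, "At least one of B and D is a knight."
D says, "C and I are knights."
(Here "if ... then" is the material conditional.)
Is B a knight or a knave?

B is a knight.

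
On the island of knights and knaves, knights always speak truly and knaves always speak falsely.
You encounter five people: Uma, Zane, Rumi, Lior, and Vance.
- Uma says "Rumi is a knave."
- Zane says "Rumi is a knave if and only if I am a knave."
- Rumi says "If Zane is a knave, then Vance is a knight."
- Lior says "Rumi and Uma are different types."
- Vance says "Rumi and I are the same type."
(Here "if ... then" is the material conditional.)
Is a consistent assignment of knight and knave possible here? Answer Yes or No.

One consistent assignment: Uma=knave, Zane=knight, Rumi=knight, Lior=knight, Vance=knight.

Yes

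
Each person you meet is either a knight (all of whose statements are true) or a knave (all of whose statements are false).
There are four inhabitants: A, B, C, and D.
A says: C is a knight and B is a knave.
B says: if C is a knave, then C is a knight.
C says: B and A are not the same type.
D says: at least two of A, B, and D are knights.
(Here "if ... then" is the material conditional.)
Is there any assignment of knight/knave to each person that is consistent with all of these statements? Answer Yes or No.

Yes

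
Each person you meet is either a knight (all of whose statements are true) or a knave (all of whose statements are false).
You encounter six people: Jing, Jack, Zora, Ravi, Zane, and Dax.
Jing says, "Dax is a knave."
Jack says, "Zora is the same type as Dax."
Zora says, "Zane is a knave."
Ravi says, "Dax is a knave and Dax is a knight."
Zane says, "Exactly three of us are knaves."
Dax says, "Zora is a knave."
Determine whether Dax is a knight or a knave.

Dax is a knave.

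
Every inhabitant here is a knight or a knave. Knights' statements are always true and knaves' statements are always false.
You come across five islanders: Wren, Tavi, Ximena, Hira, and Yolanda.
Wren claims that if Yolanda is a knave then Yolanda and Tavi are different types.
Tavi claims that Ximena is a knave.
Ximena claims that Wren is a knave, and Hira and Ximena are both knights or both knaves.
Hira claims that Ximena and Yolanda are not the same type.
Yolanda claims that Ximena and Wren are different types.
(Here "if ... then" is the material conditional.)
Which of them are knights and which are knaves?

Wren is a knight, Tavi is a knight, Ximena is a knave, Hira is a knight, and Yolanda is a knight.

As a knight, Wren's statement "if Yolanda is a knave then Yolanda and Tavi are different types" should be true; it is.
Tavi is a knight; "Ximena is a knave" is true, as required.
As a knave, Ximena's statement "Wren is a knave, and Hira and Ximena are both knights or both knaves" should be false; it is.
Hira is a knight, so "Ximena and Yolanda are not the same type" must be true — and it is.
Yolanda (knight): "Ximena and Wren are different types" — true. ✓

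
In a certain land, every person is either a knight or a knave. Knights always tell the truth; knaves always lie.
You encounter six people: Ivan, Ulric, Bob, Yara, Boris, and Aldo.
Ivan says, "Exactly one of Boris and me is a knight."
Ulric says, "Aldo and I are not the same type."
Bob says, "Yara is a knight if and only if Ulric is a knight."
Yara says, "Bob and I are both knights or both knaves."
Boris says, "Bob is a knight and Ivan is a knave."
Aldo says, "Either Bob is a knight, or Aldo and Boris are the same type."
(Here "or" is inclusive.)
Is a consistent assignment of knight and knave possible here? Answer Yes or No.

No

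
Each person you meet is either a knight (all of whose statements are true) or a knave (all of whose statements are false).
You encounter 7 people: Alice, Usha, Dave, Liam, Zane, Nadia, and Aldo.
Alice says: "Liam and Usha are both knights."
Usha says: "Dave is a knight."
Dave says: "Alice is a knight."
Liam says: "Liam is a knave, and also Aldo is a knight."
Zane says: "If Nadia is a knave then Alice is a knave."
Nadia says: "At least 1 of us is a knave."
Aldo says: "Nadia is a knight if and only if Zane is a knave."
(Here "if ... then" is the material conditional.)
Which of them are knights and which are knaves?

Alice is a knave, Usha is a knave, Dave is a knave, Liam is a knave, Zane is a knight, Nadia is a knight, and Aldo is a knave.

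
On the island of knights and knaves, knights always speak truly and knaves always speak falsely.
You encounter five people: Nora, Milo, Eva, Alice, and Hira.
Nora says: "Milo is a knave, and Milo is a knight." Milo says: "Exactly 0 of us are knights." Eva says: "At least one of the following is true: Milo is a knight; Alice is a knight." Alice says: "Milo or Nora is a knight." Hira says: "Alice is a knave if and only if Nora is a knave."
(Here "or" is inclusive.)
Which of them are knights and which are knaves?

Nora is a knave, Milo is a knave, Eva is a knave, Alice is a knave, and Hira is a knight.

Suppose Nora is a knight. Then Nora's statement "Milo is a knave, and Milo is a knight" would have to be true. Checking the 16 ways to assign the others, none is consistent with every speaker.
(For instance, with Milo=knave, Eva=knave, Alice=knave, Hira=knight, Nora's claim "Milo is a knave, and Milo is a knight" comes out false where it would need to be true.)
So Nora must be a knave, making "Milo is a knave, and Milo is a knight" false. Taking Nora=knave, Milo=knave, Eva=knave, Alice=knave, Hira=knight, each remaining statement checks out:
  Milo (knave): "exactly 0 of us are knights" — false. ✓
  Eva (knave): "at least one of the following is true: Milo is a knight; Alice is a knight" — false. ✓
  Alice (knave): "Milo or Nora is a knight" — false. ✓
  Hira (knight): "Alice is a knave if and only if Nora is a knave" — true. ✓
This is the unique consistent assignment.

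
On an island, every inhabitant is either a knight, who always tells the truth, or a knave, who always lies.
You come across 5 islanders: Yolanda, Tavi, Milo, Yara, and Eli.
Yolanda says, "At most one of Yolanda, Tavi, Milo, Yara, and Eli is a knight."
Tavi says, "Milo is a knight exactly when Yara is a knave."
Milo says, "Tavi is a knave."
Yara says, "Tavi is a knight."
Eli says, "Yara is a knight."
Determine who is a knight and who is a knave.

Suppose Yolanda is a knight. Then Yolanda's statement "at most one of Yolanda, Tavi, Milo, Yara, and Eli is a knight" would have to be true. Checking the 16 ways to assign the others, none is consistent with every speaker.
(For instance, with Tavi=knight, Milo=knave, Yara=knight, Eli=knight, Yolanda's claim "at most one of Yolanda, Tavi, Milo, Yara, and Eli is a knight" comes out false where it would need to be true.)
So Yolanda must be a knave, making "at most one of Yolanda, Tavi, Milo, Yara, and Eli is a knight" false. Taking Yolanda=knave, Tavi=knight, Milo=knave, Yara=knight, Eli=knight, each remaining statement checks out:
  Tavi (knight): "Milo is a knight exactly when Yara is a knave" — true. ✓
  Milo (knave): "Tavi is a knave" — false. ✓
  Yara (knight): "Tavi is a knight" — true. ✓
  Eli (knight): "Yara is a knight" — true. ✓
This is the unique consistent assignment.

Knights: Tavi, Yara, and Eli. Knaves: Yolanda and Milo.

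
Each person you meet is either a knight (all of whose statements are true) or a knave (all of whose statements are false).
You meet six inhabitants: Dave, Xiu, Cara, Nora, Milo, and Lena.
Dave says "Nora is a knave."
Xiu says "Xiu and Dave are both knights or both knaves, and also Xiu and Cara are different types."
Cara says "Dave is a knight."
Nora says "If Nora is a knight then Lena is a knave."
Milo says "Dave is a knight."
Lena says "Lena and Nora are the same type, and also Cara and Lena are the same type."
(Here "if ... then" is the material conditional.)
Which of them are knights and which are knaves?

Dave is a knave, Xiu is a knave, Cara is a knave, Nora is a knight, Milo is a knave, and Lena is a knave.

Dave (knave): "Nora is a knave" — False. ✓
Xiu (knave): "Xiu and Dave are both knights or both knaves, and also Xiu and Cara are different types" — False. ✓
Cara is a knave, and the claim "Dave is a knight" is indeed False.
Nora is a knight, and the claim "if Nora is a knight then Lena is a knave" is indeed True.
Since Milo is a knave, "Dave is a knight" needs to be False, which holds.
As a knave, Lena's statement "Lena and Nora are the same type, and also Cara and Lena are the same type" should be False; it is.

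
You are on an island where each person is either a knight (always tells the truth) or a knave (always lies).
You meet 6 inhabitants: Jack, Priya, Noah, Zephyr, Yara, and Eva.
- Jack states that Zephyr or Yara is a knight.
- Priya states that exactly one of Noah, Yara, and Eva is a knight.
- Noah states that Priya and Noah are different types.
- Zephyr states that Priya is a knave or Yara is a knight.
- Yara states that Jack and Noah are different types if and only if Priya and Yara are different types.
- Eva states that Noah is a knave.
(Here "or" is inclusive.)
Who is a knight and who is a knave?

Jack is a knight, Priya is a knave, Noah is a knave, Zephyr is a knight, Yara is a knight, and Eva is a knight.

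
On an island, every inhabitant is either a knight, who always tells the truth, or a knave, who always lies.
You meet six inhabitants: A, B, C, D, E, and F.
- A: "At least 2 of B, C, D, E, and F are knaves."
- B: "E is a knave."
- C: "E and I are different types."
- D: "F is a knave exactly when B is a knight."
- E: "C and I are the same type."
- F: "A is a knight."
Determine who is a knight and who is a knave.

A is a knight, so "at least 2 of B, C, D, E, and F are knaves" must be True — and it is.
B is a knight; "E is a knave" is True, as required.
C (knight): "E and I are different types" — True. ✓
D is a knave; "F is a knave exactly when B is a knight" is False, as required.
E is a knave, and the claim "C and I are the same type" is indeed False.
Since F is a knight, "A is a knight" needs to be True, which holds.

A is a knight, B is a knight, C is a knight, D is a knave, E is a knave, and F is a knight.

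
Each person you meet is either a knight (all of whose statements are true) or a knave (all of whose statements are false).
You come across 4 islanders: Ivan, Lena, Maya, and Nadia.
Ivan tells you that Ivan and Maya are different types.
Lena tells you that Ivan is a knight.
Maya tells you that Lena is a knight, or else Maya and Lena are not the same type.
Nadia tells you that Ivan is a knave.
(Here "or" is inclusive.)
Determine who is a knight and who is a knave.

Knights: Nadia. Knaves: Ivan, Lena, and Maya.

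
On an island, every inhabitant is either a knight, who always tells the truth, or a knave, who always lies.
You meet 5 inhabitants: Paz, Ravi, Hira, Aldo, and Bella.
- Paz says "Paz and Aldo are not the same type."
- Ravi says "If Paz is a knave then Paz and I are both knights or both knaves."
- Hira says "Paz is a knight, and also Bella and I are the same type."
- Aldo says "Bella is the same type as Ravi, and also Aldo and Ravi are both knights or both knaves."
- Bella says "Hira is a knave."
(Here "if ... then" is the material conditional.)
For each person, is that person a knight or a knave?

Paz is a knight, Ravi is a knight, Hira is a knave, Aldo is a knave, and Bella is a knight.

Paz is a knight, so "Paz and Aldo are not the same type" must be true — and it is.
Since Ravi is a knight, "if Paz is a knave then Paz and I are both knights or both knaves" needs to be true, which holds.
Hira is a knave, and the claim "Paz is a knight, and also Bella and I are the same type" is indeed False.
Aldo is a knave; "Bella is the same type as Ravi, and also Aldo and Ravi are both knights or both knaves" is False, as required.
As a knight, Bella's statement "Hira is a knave" should be true; it is.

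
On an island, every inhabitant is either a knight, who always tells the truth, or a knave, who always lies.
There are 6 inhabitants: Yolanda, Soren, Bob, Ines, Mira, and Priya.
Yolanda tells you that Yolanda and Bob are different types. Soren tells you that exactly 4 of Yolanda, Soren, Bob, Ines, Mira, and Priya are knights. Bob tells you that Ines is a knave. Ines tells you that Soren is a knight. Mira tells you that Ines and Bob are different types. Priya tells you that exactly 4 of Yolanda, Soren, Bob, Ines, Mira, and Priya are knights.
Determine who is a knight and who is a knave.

Yolanda is a knave, Soren is a knight, Bob is a knave, Ines is a knight, Mira is a knight, and Priya is a knight.

Yolanda is a knave; "Yolanda and Bob are different types" is False, as required.
As a knight, Soren's statement "exactly 4 of Yolanda, Soren, Bob, Ines, Mira, and Priya are knights" should be True; it is.
Bob is a knave, so "Ines is a knave" must be False — and it is.
Ines (knight): "Soren is a knight" — True. ✓
Mira is a knight, so "Ines and Bob are different types" must be True — and it is.
Priya is a knight, and the claim "exactly 4 of Yolanda, Soren, Bob, Ines, Mira, and Priya are knights" is indeed True.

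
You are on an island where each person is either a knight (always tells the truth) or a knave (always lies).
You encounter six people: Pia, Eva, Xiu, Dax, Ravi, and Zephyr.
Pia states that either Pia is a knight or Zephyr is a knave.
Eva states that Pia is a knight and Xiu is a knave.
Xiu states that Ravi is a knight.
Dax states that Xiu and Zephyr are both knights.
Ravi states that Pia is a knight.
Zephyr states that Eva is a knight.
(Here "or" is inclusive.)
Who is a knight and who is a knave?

Pia is a knight, Eva is a knave, Xiu is a knight, Dax is a knave, Ravi is a knight, and Zephyr is a knave.

Since Pia is a knight, "either Pia is a knight or Zephyr is a knave" needs to be True, which holds.
As a knave, Eva's statement "Pia is a knight and Xiu is a knave" should be False; it is.
Xiu (knight): "Ravi is a knight" — True. ✓
Dax is a knave; "Xiu and Zephyr are both knights" is False, as required.
Ravi is a knight, so "Pia is a knight" must be True — and it is.
Zephyr (knave): "Eva is a knight" — False. ✓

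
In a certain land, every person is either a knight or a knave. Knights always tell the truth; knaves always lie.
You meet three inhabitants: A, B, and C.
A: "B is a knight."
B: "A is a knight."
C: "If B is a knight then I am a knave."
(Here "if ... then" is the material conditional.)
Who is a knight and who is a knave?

A is a knave, so "B is a knight" must be false — and it is.
B is a knave, so "A is a knight" must be false — and it is.
C is a knight, and the claim "if B is a knight then I am a knave" is indeed true.

A is a knave, B is a knave, and C is a knight.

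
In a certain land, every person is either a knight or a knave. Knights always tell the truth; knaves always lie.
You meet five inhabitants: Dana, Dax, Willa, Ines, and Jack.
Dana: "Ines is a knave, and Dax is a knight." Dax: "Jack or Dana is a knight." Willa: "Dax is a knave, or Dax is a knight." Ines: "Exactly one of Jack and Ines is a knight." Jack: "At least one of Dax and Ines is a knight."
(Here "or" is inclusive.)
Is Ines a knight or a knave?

Ines is a knave.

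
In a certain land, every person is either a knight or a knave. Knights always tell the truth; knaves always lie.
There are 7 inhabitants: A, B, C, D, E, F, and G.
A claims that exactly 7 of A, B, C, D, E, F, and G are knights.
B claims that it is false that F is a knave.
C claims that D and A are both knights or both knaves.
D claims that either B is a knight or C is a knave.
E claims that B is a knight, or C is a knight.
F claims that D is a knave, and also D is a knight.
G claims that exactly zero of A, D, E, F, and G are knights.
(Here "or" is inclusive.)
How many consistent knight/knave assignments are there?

2

Consistent assignments:
  A=knave, B=knave, C=knight, D=knave, E=knight, F=knave, G=knave
  A=knave, B=knave, C=knave, D=knight, E=knave, F=knave, G=knave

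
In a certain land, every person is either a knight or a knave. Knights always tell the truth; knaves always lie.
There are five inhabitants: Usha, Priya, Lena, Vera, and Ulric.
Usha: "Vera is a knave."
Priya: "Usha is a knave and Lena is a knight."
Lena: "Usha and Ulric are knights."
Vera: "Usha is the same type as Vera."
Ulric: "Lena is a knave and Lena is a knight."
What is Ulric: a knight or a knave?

Consistent assignments: {Usha=knight, Priya=knave, Lena=knave, Vera=knave, Ulric=knave}
In every consistent assignment, Ulric is a knave.

Ulric is a knave.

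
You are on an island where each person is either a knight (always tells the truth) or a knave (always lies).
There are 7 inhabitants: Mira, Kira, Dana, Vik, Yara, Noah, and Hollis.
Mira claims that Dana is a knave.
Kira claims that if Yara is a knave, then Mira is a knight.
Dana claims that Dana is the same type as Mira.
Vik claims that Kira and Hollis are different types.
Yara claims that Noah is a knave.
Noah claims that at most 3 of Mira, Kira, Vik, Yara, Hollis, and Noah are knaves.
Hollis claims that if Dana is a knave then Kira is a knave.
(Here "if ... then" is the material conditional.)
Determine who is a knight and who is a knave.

Mira (knight): "Dana is a knave" — True. ✓
As a knight, Kira's statement "if Yara is a knave, then Mira is a knight" should be True; it is.
Dana is a knave, so "Dana is the same type as Mira" must be false — and it is.
Vik is a knight, so "Kira and Hollis are different types" must be True — and it is.
As a knave, Yara's statement "Noah is a knave" should be false; it is.
Noah is a knight, and the claim "at most 3 of Mira, Kira, Vik, Yara, Hollis, and Noah are knaves" is indeed True.
Hollis is a knave, so "if Dana is a knave then Kira is a knave" must be false — and it is.

Knights: Mira, Kira, Vik, and Noah. Knaves: Dana, Yara, and Hollis.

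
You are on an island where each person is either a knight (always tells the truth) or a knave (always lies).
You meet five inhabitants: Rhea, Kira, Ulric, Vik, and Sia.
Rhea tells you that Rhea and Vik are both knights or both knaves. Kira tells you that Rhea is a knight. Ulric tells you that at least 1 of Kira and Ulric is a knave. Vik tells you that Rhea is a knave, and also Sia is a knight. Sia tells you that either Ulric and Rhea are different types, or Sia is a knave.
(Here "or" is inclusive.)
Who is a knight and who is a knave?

Rhea is a knave, Kira is a knave, Ulric is a knight, Vik is a knight, and Sia is a knight.

Rhea is a knave, so "Rhea and Vik are both knights or both knaves" must be false — and it is.
As a knave, Kira's statement "Rhea is a knight" should be false; it is.
Ulric is a knight; "at least 1 of Kira and Ulric is a knave" is True, as required.
As a knight, Vik's statement "Rhea is a knave, and also Sia is a knight" should be True; it is.
Sia (knight): "either Ulric and Rhea are different types, or Sia is a knave" — True. ✓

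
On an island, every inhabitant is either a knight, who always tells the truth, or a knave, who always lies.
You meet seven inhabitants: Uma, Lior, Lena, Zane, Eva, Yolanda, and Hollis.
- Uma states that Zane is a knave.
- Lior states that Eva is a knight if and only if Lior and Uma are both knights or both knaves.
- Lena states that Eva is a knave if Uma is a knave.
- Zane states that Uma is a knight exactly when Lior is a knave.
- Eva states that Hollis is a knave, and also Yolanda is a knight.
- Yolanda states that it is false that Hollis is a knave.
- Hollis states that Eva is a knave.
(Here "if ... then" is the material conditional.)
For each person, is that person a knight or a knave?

Uma (knave): "Zane is a knave" — false. ✓
Lior is a knight; "Eva is a knight if and only if Lior and Uma are both knights or both knaves" is true, as required.
Lena is a knight; "Eva is a knave if Uma is a knave" is true, as required.
Zane is a knight, so "Uma is a knight exactly when Lior is a knave" must be true — and it is.
Eva (knave): "Hollis is a knave, and also Yolanda is a knight" — false. ✓
Yolanda (knight): "it is false that Hollis is a knave" — true. ✓
Hollis is a knight, and the claim "Eva is a knave" is indeed true.

Uma is a knave, Lior is a knight, Lena is a knight, Zane is a knight, Eva is a knave, Yolanda is a knight, and Hollis is a knight.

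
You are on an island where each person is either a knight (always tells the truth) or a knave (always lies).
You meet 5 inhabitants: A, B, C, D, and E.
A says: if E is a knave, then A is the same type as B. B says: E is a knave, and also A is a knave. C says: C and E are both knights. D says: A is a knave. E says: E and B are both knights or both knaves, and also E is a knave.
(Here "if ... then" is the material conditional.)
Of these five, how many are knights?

2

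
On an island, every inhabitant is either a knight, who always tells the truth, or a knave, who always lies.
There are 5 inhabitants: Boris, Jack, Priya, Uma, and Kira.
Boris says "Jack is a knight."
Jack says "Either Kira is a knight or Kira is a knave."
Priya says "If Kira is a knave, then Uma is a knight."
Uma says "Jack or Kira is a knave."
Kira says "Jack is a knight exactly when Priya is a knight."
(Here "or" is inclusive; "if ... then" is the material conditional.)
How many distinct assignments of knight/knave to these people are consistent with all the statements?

1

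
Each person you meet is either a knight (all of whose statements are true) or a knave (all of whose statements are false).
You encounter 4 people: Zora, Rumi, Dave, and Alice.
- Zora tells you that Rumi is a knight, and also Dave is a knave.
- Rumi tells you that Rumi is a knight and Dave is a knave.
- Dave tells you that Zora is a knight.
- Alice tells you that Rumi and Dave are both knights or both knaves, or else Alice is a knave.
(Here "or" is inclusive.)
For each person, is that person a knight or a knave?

Zora is a knave, and the claim "Rumi is a knight, and also Dave is a knave" is indeed False.
Rumi (knave): "Rumi is a knight and Dave is a knave" — False. ✓
Dave is a knave, so "Zora is a knight" must be False — and it is.
Alice is a knight, so "Rumi and Dave are both knights or both knaves, or else Alice is a knave" must be true — and it is.

Zora is a knave, Rumi is a knave, Dave is a knave, and Alice is a knight.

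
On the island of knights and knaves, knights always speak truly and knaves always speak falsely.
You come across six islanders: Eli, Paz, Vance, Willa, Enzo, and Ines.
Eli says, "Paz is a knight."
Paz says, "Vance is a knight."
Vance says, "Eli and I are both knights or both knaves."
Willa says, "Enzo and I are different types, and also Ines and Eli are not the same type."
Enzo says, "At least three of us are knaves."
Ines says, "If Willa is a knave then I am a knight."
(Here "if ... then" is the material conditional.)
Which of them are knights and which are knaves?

Eli is a knight, and the claim "Paz is a knight" is indeed True.
Paz (knight): "Vance is a knight" — True. ✓
Since Vance is a knight, "Eli and I are both knights or both knaves" needs to be True, which holds.
Willa is a knave, so "Enzo and I are different types, and also Ines and Eli are not the same type" must be false — and it is.
As a knave, Enzo's statement "at least three of us are knaves" should be false; it is.
Ines is a knight; "if Willa is a knave then I am a knight" is True, as required.

Knights: Eli, Paz, Vance, and Ines. Knaves: Willa and Enzo.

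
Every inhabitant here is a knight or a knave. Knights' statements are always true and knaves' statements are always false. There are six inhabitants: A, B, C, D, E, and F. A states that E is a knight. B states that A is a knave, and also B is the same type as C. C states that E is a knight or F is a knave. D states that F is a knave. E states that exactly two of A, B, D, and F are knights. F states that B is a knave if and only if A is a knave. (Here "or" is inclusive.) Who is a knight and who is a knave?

Knights: A, C, D, and E. Knaves: B and F.

As a knight, A's statement "E is a knight" should be True; it is.
As a knave, B's statement "A is a knave, and also B is the same type as C" should be false; it is.
C (knight): "E is a knight or F is a knave" — True. ✓
D (knight): "F is a knave" — True. ✓
E is a knight, and the claim "exactly two of A, B, D, and F are knights" is indeed True.
As a knave, F's statement "B is a knave if and only if A is a knave" should be false; it is.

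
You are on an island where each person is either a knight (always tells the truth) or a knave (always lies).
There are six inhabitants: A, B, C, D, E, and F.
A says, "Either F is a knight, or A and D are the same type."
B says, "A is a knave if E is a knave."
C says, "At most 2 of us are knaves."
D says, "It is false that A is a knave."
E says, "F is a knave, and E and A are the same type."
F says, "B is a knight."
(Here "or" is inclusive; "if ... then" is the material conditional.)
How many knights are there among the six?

2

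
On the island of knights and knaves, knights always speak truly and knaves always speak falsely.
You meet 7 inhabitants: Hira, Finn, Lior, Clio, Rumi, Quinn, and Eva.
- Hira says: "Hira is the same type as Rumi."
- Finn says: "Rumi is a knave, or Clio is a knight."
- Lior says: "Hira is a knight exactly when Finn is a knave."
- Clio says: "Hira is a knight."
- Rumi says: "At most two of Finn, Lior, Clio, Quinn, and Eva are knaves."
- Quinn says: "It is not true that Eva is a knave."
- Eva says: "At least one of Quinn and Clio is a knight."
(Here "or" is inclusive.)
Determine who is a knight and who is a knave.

As a knight, Hira's statement "Hira is the same type as Rumi" should be True; it is.
Finn is a knight; "Rumi is a knave, or Clio is a knight" is True, as required.
Lior (knave): "Hira is a knight exactly when Finn is a knave" — false. ✓
Clio is a knight, so "Hira is a knight" must be True — and it is.
Since Rumi is a knight, "at most two of Finn, Lior, Clio, Quinn, and Eva are knaves" needs to be True, which holds.
Quinn (knight): "it is not true that Eva is a knave" — True. ✓
Eva (knight): "at least one of Quinn and Clio is a knight" — True. ✓

Knights: Hira, Finn, Clio, Rumi, Quinn, and Eva. Knaves: Lior.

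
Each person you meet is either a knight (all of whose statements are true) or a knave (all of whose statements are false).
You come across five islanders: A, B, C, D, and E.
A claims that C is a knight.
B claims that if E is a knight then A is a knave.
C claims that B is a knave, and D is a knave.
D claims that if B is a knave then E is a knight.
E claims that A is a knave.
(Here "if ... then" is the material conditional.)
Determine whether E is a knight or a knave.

Consistent assignments: {A=knave, B=knight, C=knave, D=knight, E=knight}
In every consistent assignment, E is a knight.

E is a knight.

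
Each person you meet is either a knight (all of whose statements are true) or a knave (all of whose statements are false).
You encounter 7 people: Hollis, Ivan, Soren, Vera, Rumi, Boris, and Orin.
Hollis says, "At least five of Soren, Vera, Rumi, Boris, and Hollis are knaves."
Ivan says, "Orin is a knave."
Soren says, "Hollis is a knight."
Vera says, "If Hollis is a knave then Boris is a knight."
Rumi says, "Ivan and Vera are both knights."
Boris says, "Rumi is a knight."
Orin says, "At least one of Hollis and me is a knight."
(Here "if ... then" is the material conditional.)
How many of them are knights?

4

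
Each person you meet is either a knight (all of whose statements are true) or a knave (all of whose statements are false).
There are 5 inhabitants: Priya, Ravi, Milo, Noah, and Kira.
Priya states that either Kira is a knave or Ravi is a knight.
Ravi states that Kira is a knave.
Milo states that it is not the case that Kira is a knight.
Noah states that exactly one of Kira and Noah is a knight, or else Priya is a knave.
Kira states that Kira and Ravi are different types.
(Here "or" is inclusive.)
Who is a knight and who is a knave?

Knights: Noah and Kira. Knaves: Priya, Ravi, and Milo.

Suppose Priya is a knight. Then Priya's statement "either Kira is a knave or Ravi is a knight" would have to be true. Checking the 16 ways to assign the others, none is consistent with every speaker.
(For instance, with Ravi=knave, Milo=knave, Noah=knight, Kira=knight, Priya's claim "either Kira is a knave or Ravi is a knight" comes out false where it would need to be true.)
So Priya must be a knave, making "either Kira is a knave or Ravi is a knight" false. Taking Priya=knave, Ravi=knave, Milo=knave, Noah=knight, Kira=knight, each remaining statement checks out:
  Ravi (knave): "Kira is a knave" — false. ✓
  Milo (knave): "it is not the case that Kira is a knight" — false. ✓
  Noah (knight): "exactly one of Kira and Noah is a knight, or else Priya is a knave" — true. ✓
  Kira (knight): "Kira and Ravi are different types" — true. ✓
This is the unique consistent assignment.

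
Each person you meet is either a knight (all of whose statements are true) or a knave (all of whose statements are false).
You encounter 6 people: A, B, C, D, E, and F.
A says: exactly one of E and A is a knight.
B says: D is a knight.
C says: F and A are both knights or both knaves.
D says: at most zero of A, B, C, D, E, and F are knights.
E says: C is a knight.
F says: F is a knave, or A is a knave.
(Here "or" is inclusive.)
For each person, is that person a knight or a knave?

Knights: F. Knaves: A, B, C, D, and E.

As a knave, A's statement "exactly one of E and A is a knight" should be false; it is.
Since B is a knave, "D is a knight" needs to be false, which holds.
C is a knave; "F and A are both knights or both knaves" is false, as required.
As a knave, D's statement "at most zero of A, B, C, D, E, and F are knights" should be false; it is.
E is a knave, so "C is a knight" must be false — and it is.
F is a knight, so "F is a knave, or A is a knave" must be True — and it is.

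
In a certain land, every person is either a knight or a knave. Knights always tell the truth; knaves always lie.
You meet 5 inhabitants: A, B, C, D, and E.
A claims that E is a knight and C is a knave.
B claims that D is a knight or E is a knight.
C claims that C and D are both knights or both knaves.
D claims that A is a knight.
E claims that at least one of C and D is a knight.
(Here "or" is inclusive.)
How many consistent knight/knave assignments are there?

1

Consistent assignments:
  A=knight, B=knight, C=knave, D=knight, E=knight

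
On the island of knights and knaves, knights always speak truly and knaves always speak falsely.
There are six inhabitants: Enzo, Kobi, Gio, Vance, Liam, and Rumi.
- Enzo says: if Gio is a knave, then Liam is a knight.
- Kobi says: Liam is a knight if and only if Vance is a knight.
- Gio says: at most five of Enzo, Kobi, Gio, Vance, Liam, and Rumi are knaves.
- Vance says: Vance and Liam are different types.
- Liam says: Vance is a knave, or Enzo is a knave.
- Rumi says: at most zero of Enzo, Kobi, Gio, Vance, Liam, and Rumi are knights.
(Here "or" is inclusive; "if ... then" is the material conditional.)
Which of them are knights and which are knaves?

Knights: Enzo, Gio, and Vance. Knaves: Kobi, Liam, and Rumi.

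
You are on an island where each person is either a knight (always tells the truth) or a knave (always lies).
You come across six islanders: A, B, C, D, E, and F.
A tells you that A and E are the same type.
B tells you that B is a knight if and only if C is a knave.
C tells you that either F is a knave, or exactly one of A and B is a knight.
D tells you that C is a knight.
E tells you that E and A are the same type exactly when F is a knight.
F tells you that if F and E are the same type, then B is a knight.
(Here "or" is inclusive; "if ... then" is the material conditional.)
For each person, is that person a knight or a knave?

A is a knight, B is a knight, C is a knave, D is a knave, E is a knight, and F is a knight.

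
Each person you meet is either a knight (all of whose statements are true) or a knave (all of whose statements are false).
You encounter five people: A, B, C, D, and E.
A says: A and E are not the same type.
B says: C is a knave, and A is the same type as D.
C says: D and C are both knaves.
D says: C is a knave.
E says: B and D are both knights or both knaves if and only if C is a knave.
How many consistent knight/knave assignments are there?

1

Consistent assignments:
  A=knave, B=knave, C=knave, D=knight, E=knave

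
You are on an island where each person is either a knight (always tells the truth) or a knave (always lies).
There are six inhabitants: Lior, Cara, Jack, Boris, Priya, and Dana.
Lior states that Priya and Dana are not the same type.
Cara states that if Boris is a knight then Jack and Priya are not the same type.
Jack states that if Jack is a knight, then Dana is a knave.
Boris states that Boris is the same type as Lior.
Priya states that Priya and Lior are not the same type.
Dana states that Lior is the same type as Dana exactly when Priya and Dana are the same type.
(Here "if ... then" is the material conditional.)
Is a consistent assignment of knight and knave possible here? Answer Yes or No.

No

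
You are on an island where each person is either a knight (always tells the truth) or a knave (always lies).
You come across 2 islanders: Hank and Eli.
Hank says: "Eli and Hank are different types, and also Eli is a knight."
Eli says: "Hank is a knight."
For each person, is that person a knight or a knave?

Hank is a knave and Eli is a knave.

As a knave, Hank's statement "Eli and Hank are different types, and also Eli is a knight" should be False; it is.
Eli is a knave; "Hank is a knight" is False, as required.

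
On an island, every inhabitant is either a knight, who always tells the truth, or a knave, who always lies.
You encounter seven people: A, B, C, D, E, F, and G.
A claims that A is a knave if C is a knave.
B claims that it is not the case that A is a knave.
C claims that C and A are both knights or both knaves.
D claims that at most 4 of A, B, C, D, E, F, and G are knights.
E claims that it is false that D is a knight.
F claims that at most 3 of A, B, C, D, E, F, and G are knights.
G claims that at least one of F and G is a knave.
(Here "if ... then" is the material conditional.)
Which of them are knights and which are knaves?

A is a knight, B is a knight, C is a knight, D is a knave, E is a knight, F is a knave, and G is a knight.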